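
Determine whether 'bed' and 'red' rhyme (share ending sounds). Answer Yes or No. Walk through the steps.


Rime (stressed vowel + following sounds) of 'bed': -ed = /ɛd/
Rime of 'red': -ed = /ɛd/
/ɛd/ and /ɛd/ are the same ending sound, so the words rhyme.

Yes


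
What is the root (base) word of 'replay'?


Remove prefix 're' from 'replay' to get root 'play'.

play


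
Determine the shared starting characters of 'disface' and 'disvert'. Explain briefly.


Compare from the start: 3 characters match: 'dis'. Mismatch at position 4: 'f' vs 'v'.

dis


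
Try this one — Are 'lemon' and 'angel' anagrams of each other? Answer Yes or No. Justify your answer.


Sorted letters of 'lemon': 'elmno'
Sorted letters of 'angel': 'aegln'
They do not match.

No


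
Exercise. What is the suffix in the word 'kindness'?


The word 'kindness' = 'kind' (root) + '-ness' (suffix). The suffix is '-ness'.

ness


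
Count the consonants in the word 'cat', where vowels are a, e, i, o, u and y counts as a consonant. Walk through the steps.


Consonants in 'cat': c, t = 2 consonants.

2


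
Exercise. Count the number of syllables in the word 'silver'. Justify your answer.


Break 'silver' into syllables: sil-ver -> sil | ver = 2 syllables

2 syllables


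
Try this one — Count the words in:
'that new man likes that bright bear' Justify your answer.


Split into words: that | new | man | likes | that | bright | bear = 7 words.

7


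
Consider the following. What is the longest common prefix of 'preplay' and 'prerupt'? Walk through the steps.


Compare from the start: 3 characters match: 'pre'. Mismatch at position 4: 'p' vs 'r'.

pre


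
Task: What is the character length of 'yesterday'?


Spell out 'yesterday' and number each letter: y(1), e(2), s(3), t(4), e(5), r(6), d(7), a(8), y(9). Total: 9 letters.

9


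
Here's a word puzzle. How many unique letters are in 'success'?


Unique letters in 'success': {c, e, s, u} = 4 distinct letters.

4


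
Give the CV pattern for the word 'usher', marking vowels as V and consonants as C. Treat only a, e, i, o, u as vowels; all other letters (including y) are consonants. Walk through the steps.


Letter mapping: u = V, s = C, h = C, e = V, r = C.

VCCVC


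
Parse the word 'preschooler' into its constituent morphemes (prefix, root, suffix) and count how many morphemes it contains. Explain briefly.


Step 1: Identify prefix: 'pre' (meaning: before)
Step 2: Identify root: 'school'
Step 3: Identify suffix(es): 'er'
Decomposition: pre- (prefix: before) + school (root) + -er (suffix: one who)
Total morphemes: 3

3 morphemes (pre- (prefix: before) + school (root) + -er (suffix: one who))


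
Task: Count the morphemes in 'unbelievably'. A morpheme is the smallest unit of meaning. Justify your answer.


Decomposition: un- (prefix) + believe (root) + -able (suffix) + -ly (suffix) = 4 morpheme(s)

4 morphemes


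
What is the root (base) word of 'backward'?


Remove suffix '-ward' from 'backward' to get root 'back'.

back


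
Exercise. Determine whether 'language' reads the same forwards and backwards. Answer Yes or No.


Forward: 'language'
Reversed: 'egaugnal'
They differ.

No


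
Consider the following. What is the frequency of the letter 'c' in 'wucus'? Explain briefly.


Letter 'c' in 'wucus': found at position(s) 3 = 1 occurrence(s).

1


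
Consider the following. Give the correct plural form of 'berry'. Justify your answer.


Apply rule: Change -y to -ies (consonant + y). 'berry' becomes 'berries'.

berries


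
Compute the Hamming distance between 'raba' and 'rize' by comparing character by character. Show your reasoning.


Alignment:
Position 1: 'r' vs 'r' = match
Position 2: 'a' vs 'i' = DIFFER
Position 3: 'b' vs 'z' = DIFFER
Position 4: 'a' vs 'e' = DIFFER
Total differences: 3

3


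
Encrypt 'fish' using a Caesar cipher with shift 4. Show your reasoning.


Shift each letter by 4: f -> j, i -> m, s -> w, h -> l. Result: 'jmwl'.

jmwl


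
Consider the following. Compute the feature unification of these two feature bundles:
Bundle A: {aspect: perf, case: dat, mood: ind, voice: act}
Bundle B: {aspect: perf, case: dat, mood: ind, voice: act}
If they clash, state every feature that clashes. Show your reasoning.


Compare features:
aspect: A=perf vs B=perf -> unified: perf
case: A=dat vs B=dat -> unified: dat
mood: A=ind vs B=ind -> unified: ind
voice: A=act vs B=act -> unified: act
No clashes found.

Unified: {aspect: perf, case: dat, mood: ind, voice: act}


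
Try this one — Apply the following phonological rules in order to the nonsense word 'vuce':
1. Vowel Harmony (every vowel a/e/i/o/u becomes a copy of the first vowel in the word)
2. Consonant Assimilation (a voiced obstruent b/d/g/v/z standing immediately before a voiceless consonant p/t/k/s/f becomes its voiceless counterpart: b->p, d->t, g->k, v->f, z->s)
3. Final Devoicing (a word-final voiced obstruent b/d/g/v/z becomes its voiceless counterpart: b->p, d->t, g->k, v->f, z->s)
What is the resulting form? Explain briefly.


Starting form: 'vuce'
Rule 1: Vowel Harmony: all vowels become 'u' (matching first vowel). 'vuce' -> 'vucu'
Rule 2: Consonant Assimilation: no voiced obstruent (b/d/g/v/z) stands immediately before a voiceless consonant (p/t/k/s/f). No change.
Rule 3: Final Devoicing: the word ends in the vowel 'u', not a consonant. No change.
Final form: 'vucu'

vucu


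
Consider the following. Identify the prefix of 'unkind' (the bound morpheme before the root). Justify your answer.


The word 'unkind' = 'un' (prefix) + 'kind' (root). The prefix is 'un'.

un


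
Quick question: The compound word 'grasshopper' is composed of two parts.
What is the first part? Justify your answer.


Split 'grasshopper' into 'grass' + 'hopper'. The first part is 'grass'.

grass


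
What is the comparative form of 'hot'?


Apply comparative formation (double final consonant, add -er): 'hot' -> 'hotter'.

hotter


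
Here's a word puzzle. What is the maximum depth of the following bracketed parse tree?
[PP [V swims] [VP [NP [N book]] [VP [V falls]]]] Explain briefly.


Count bracket nesting levels:
'[' at pos 0: depth = 1
'[' at pos 4: depth = 2
'[' at pos 14: depth = 2
'[' at pos 18: depth = 3
'[' at pos 22: depth = 4
'[' at pos 32: depth = 3
'[' at pos 36: depth = 4
Maximum depth reached: 4

4


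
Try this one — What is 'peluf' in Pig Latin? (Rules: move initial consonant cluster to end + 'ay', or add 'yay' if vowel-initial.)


'peluf': move consonant cluster 'p' to end and add 'ay': 'elufpay'.

elufpay


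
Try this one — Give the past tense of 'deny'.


Apply rule: Change -y to -ied. 'deny' becomes 'denied'.

denied


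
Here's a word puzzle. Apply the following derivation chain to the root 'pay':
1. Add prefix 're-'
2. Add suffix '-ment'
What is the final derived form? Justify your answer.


Step 1: Add prefix 're-' to 'pay' = 'repay'
Step 2: Add suffix '-ment' to 'repay' = 'repayment'

repayment


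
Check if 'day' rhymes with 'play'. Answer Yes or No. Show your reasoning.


Rime (stressed vowel + following sounds) of 'day': -ay = /eɪ/
Rime of 'play': -ay = /eɪ/
/eɪ/ and /eɪ/ are the same ending sound, so the words rhyme.

Yes


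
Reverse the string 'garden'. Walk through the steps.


Reverse 'garden' character by character: 'nedrag'.

nedrag


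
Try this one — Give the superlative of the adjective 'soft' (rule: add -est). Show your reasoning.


Apply superlative formation (add -est): 'soft' -> 'softest'.

softest


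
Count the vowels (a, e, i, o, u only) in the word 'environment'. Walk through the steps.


Vowels in 'environment': e, i, o, e = 4 vowels.

4


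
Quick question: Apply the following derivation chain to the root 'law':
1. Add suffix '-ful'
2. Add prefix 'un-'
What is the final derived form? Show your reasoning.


Step 1: Add suffix '-ful' to 'law' = 'lawful'
Step 2: Add prefix 'un-' to 'lawful' = 'unlawful'

unlawful


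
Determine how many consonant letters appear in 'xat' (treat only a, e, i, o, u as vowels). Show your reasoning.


Consonants in 'xat': x, t = 2 consonants.

2


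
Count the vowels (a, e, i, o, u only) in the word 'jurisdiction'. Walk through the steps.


Vowels in 'jurisdiction': u, i, i, i, o = 5 vowels.

5


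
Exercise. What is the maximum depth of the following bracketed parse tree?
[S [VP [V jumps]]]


Count bracket nesting levels:
'[' at pos 0: depth = 1
'[' at pos 3: depth = 2
'[' at pos 7: depth = 3
Maximum depth reached: 3

3


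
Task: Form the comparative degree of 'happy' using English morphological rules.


Apply comparative formation (consonant + y: change y to i, add -er): 'happy' -> 'happier'.

happier


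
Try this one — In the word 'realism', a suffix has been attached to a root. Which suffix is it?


The word 'realism' = 'real' (root) + '-ism' (suffix). The suffix is '-ism'.

ism


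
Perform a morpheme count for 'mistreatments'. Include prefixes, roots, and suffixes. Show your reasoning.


Decomposition: mis- (prefix) + treat (root) + -ment (suffix) + -s (plural) = 4 morpheme(s)

4 morphemes


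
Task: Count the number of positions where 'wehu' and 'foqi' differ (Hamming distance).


Alignment:
Position 1: 'w' vs 'f' = DIFFER
Position 2: 'e' vs 'o' = DIFFER
Position 3: 'h' vs 'q' = DIFFER
Position 4: 'u' vs 'i' = DIFFER
Total differences: 4

4


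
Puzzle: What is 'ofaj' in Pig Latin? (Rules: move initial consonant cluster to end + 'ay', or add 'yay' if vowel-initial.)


'ofaj' starts with a vowel, so add 'yay': 'ofajyay'.

ofajyay


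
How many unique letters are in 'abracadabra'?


Unique letters in 'abracadabra': {a, b, c, d, r} = 5 distinct letters.

5


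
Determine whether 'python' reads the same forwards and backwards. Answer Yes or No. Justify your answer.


Forward: 'python'
Reversed: 'nohtyp'
They differ.

No


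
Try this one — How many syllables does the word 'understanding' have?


Break 'understanding' into syllables: un-der-stand-ing -> un | der | stand | ing = 4 syllables

4 syllables


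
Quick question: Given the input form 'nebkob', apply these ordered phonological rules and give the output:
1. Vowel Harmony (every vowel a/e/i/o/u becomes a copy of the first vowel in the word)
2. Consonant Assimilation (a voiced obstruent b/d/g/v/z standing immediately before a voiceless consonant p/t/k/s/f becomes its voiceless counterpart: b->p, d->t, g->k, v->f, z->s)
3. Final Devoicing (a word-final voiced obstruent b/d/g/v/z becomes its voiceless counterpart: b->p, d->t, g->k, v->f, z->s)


Starting form: 'nebkob'
Rule 1: Vowel Harmony: all vowels become 'e' (matching first vowel). 'nebkob' -> 'nebkeb'
Rule 2: Consonant Assimilation: voiced obstruent before voiceless consonant becomes voiceless ('bk' -> 'pk'). 'nebkeb' -> 'nepkeb'
Rule 3: Final Devoicing: word-final voiced obstruent 'b' becomes voiceless 'p'. 'nepkeb' -> 'nepkep'
Final form: 'nepkep'

nepkep


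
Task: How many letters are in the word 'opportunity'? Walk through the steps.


Spell out 'opportunity' and number each letter: o(1), p(2), p(3), o(4), r(5), t(6), u(7), n(8), i(9), t(10), y(11). Total: 11 letters.

11


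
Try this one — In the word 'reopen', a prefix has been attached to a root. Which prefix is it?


The word 'reopen' = 're' (prefix) + 'open' (root). The prefix is 're'.

re


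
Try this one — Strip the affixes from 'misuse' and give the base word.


Remove prefix 'mis' from 'misuse' to get root 'use'.

use


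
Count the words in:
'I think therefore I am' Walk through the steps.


Split into words: I | think | therefore | I | am = 5 words.

5


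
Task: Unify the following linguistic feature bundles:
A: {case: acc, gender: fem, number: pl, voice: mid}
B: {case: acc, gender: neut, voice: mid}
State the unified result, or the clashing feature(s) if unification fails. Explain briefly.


Compare features:
case: A=acc vs B=acc -> unified: acc
gender: A=fem vs B=neut -> CLASH
number: A=pl vs B=_ -> unified: pl
voice: A=mid vs B=mid -> unified: mid
Clash detected on feature 'gender' (fem vs neut); unification fails.

CLASH on 'gender' (fem vs neut)


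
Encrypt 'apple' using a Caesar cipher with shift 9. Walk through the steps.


Shift each letter by 9: a -> j, p -> y, p -> y, l -> u, e -> n. Result: 'jyyun'.

jyyun


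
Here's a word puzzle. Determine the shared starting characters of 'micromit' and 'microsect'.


Compare from the start: 5 characters match: 'micro'. Mismatch at position 6: 'm' vs 's'.

micro


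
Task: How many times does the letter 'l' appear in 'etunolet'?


Letter 'l' in 'etunolet': found at position(s) 6 = 1 occurrence(s).

1


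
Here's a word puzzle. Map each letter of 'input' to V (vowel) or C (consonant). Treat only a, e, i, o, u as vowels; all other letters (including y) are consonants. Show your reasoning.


Letter mapping: i = V, n = C, p = C, u = V, t = C.

VCCVC


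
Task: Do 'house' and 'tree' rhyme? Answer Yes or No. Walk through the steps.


Rime (stressed vowel + following sounds) of 'house': -ouse = /aʊs/
Rime of 'tree': -ee = /iː/
/aʊs/ and /iː/ are different ending sounds, so the words do not rhyme.

No


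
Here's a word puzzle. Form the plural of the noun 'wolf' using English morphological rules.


Apply rule: Change -f to -ves. 'wolf' becomes 'wolves'.

wolves


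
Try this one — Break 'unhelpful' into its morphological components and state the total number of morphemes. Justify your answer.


Step 1: Identify prefix: 'un' (meaning: not/reverse)
Step 2: Identify root: 'help'
Step 3: Identify suffix(es): 'ful'
Decomposition: un- (prefix: not/reverse) + help (root) + -ful (suffix: full of)
Total morphemes: 3

3 morphemes (un- (prefix: not/reverse) + help (root) + -ful (suffix: full of))


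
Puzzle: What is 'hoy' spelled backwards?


Reverse 'hoy' character by character: 'yoh'.

yoh


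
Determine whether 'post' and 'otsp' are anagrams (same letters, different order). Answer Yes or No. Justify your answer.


Sorted letters of 'post': 'opst'
Sorted letters of 'otsp': 'opst'
They match.

Yes


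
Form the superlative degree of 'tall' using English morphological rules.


Apply superlative formation (add -est): 'tall' -> 'tallest'.

tallest


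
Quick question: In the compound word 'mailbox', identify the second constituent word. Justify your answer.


Split 'mailbox' into 'mail' + 'box'. The second part is 'box'.

box


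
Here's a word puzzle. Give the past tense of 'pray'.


Apply rule: Add -ed. 'pray' becomes 'prayed'.

prayed


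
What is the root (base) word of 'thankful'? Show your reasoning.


Remove suffix '-ful' from 'thankful' to get root 'thank'.

thank


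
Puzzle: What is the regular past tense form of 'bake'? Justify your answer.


Apply rule: Add -d (word ends in -e). 'bake' becomes 'baked'.

baked


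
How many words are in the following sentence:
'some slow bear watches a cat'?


Split into words: some | slow | bear | watches | a | cat = 6 words.

6


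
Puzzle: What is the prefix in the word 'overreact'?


The word 'overreact' = 'over' (prefix) + 'react' (root). The prefix is 'over'.

over


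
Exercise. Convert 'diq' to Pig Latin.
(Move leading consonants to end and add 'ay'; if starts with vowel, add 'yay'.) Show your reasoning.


'diq': move consonant cluster 'd' to end and add 'ay': 'iqday'.

iqday


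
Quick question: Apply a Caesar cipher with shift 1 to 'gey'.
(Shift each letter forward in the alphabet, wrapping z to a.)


Shift each letter by 1: g -> h, e -> f, y -> z. Result: 'hfz'.

hfz


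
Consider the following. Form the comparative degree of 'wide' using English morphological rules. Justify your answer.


Apply comparative formation (ends in e: add -r): 'wide' -> 'wider'.

wider


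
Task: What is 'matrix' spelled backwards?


Reverse 'matrix' character by character: 'xirtam'.

xirtam


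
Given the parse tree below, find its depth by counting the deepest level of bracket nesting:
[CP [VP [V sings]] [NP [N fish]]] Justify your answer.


Count bracket nesting levels:
'[' at pos 0: depth = 1
'[' at pos 4: depth = 2
'[' at pos 8: depth = 3
'[' at pos 19: depth = 2
'[' at pos 23: depth = 3
Maximum depth reached: 3

3


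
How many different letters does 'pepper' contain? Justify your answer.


Unique letters in 'pepper': {e, p, r} = 3 distinct letters.

3


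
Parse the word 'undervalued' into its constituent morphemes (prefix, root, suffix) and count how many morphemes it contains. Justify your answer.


Step 1: Identify prefix: 'under' (meaning: beneath/insufficient)
Step 2: Identify root: 'value'
Step 3: Identify suffix(es): 'ed'
Decomposition: under- (prefix: beneath/insufficient) + value (root) + -ed (suffix: past)
Total morphemes: 3

3 morphemes (under- (prefix: beneath/insufficient) + value (root) + -ed (suffix: past))


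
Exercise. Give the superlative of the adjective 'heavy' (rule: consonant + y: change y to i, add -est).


Apply superlative formation (consonant + y: change y to i, add -est): 'heavy' -> 'heaviest'.

heaviest


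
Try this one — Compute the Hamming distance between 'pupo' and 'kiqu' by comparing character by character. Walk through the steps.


Alignment:
Position 1: 'p' vs 'k' = DIFFER
Position 2: 'u' vs 'i' = DIFFER
Position 3: 'p' vs 'q' = DIFFER
Position 4: 'o' vs 'u' = DIFFER
Total differences: 4

4


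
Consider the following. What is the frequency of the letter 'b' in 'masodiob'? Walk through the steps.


Letter 'b' in 'masodiob': found at position(s) 8 = 1 occurrence(s).

1


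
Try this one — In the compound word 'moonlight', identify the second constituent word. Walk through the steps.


Split 'moonlight' into 'moon' + 'light'. The second part is 'light'.

light


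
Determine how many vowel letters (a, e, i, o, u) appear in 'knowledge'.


Vowels in 'knowledge': o, e, e = 3 vowels.

3


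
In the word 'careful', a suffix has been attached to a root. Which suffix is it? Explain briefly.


The word 'careful' = 'care' (root) + '-ful' (suffix). The suffix is '-ful'.

ful


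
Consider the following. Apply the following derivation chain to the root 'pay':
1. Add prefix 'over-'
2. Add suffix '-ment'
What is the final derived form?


Step 1: Add prefix 'over-' to 'pay' = 'overpay'
Step 2: Add suffix '-ment' to 'overpay' = 'overpayment'

overpayment


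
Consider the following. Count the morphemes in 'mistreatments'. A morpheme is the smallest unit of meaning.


Decomposition: mis- (prefix) + treat (root) + -ment (suffix) + -s (plural) = 4 morpheme(s)

4 morphemes


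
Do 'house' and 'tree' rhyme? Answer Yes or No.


Rime (stressed vowel + following sounds) of 'house': -ouse = /aʊs/
Rime of 'tree': -ee = /iː/
/aʊs/ and /iː/ are different ending sounds, so the words do not rhyme.

No


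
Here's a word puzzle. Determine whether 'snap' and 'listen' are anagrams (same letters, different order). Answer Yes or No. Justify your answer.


Sorted letters of 'snap': 'anps'
Sorted letters of 'listen': 'eilnst'
They do not match.

No


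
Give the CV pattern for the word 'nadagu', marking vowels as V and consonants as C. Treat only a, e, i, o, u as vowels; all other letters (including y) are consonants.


Letter mapping: n = C, a = V, d = C, a = V, g = C, u = V.

CVCVCV


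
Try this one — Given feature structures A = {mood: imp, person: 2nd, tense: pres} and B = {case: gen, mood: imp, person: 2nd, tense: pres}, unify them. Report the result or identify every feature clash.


Compare features:
case: A=_ vs B=gen -> unified: gen
mood: A=imp vs B=imp -> unified: imp
person: A=2nd vs B=2nd -> unified: 2nd
tense: A=pres vs B=pres -> unified: pres
No clashes found.

Unified: {case: gen, mood: imp, person: 2nd, tense: pres}


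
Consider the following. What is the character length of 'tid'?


Spell out 'tid' and number each letter: t(1), i(2), d(3). Total: 3 letters.

3


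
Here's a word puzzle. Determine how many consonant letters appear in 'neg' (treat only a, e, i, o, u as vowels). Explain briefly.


Consonants in 'neg': n, g = 2 consonants.

2


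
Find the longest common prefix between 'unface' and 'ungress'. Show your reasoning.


Compare from the start: 2 characters match: 'un'. Mismatch at position 3: 'f' vs 'g'.

un


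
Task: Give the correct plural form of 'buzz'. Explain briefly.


Apply rule: Add -es (sibilant/fricative ending). 'buzz' becomes 'buzzes'.

buzzes


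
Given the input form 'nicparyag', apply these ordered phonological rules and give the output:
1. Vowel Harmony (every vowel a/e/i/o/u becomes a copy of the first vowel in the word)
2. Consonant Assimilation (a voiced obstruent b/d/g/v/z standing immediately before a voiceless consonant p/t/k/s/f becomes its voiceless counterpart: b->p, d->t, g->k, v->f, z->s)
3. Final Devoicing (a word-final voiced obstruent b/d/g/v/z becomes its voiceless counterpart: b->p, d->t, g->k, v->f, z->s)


Starting form: 'nicparyag'
Rule 1: Vowel Harmony: all vowels become 'i' (matching first vowel). 'nicparyag' -> 'nicpiryig'
Rule 2: Consonant Assimilation: no voiced obstruent (b/d/g/v/z) stands immediately before a voiceless consonant (p/t/k/s/f). No change.
Rule 3: Final Devoicing: word-final voiced obstruent 'g' becomes voiceless 'k'. 'nicpiryig' -> 'nicpiryik'
Final form: 'nicpiryik'

nicpiryik


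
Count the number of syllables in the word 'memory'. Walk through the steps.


Break 'memory' into syllables: mem-o-ry -> mem | o | ry = 3 syllables

3 syllables


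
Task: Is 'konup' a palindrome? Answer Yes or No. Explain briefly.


Forward: 'konup'
Reversed: 'punok'
They differ.

No


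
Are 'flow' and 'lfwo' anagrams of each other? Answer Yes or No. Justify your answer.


Sorted letters of 'flow': 'flow'
Sorted letters of 'lfwo': 'flow'
They match.

Yes


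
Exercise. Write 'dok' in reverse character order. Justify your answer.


Reverse 'dok' character by character: 'kod'.

kod


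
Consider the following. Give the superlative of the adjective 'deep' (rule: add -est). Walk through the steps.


Apply superlative formation (add -est): 'deep' -> 'deepest'.

deepest


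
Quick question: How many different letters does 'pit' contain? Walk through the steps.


Unique letters in 'pit': {i, p, t} = 3 distinct letters.

3


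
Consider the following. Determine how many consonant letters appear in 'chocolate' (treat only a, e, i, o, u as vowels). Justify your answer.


Consonants in 'chocolate': c, h, c, l, t = 5 consonants.

5


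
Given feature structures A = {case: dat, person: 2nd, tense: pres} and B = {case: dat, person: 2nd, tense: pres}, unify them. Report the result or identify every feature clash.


Compare features:
case: A=dat vs B=dat -> unified: dat
person: A=2nd vs B=2nd -> unified: 2nd
tense: A=pres vs B=pres -> unified: pres
No clashes found.

Unified: {case: dat, person: 2nd, tense: pres}


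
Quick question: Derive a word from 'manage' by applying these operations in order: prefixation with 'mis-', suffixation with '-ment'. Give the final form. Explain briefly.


Step 1: Add prefix 'mis-' to 'manage' = 'mismanage'
Step 2: Add suffix '-ment' to 'mismanage' = 'mismanagement'

mismanagement


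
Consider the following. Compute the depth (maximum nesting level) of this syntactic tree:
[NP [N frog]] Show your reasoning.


Count bracket nesting levels:
'[' at pos 0: depth = 1
'[' at pos 4: depth = 2
Maximum depth reached: 2

2


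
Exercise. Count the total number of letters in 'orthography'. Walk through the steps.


Spell out 'orthography' and number each letter: o(1), r(2), t(3), h(4), o(5), g(6), r(7), a(8), p(9), h(10), y(11). Total: 11 letters.

11


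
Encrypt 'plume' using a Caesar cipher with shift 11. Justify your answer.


Shift each letter by 11: p -> a, l -> w, u -> f, m -> x, e -> p. Result: 'awfxp'.

awfxp


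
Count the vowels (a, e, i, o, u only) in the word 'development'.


Vowels in 'development': e, e, o, e = 4 vowels.

4


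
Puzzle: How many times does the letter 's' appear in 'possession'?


Letter 's' in 'possession': found at position(s) 3, 4, 6, 7 = 4 occurrence(s).

4


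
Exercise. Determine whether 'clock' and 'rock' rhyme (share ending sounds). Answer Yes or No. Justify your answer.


Rime (stressed vowel + following sounds) of 'clock': -ock = /ɒk/
Rime of 'rock': -ock = /ɒk/
/ɒk/ and /ɒk/ are the same ending sound, so the words rhyme.

Yes


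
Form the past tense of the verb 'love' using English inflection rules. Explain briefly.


Apply rule: Add -d (word ends in -e). 'love' becomes 'loved'.

loved


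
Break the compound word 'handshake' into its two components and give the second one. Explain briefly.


Split 'handshake' into 'hand' + 'shake'. The second part is 'shake'.

shake


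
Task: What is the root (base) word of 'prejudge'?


Remove prefix 'pre' from 'prejudge' to get root 'judge'.

judge


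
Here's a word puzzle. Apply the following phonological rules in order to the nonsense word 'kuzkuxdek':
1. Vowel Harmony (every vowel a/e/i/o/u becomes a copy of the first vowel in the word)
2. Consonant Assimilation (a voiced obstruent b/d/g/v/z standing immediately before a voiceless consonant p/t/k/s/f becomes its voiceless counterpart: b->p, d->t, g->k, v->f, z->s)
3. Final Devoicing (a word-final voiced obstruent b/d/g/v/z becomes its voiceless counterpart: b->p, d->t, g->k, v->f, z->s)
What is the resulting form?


Starting form: 'kuzkuxdek'
Rule 1: Vowel Harmony: all vowels become 'u' (matching first vowel). 'kuzkuxdek' -> 'kuzkuxduk'
Rule 2: Consonant Assimilation: voiced obstruent before voiceless consonant becomes voiceless ('zk' -> 'sk'). 'kuzkuxduk' -> 'kuskuxduk'
Rule 3: Final Devoicing: final consonant 'k' is not one of the voiced obstruents b/d/g/v/z. No change.
Final form: 'kuskuxduk'

kuskuxduk


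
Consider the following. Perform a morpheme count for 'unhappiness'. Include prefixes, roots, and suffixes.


Decomposition: un- (prefix) + happy (root) + -ness (suffix) = 3 morpheme(s)

3 morphemes


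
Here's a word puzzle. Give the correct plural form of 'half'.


Apply rule: Change -f to -ves. 'half' becomes 'halves'.

halves


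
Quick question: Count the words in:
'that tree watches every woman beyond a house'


Split into words: that | tree | watches | every | woman | beyond | a | house = 8 words.

8


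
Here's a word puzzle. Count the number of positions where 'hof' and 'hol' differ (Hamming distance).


Alignment:
Position 1: 'h' vs 'h' = match
Position 2: 'o' vs 'o' = match
Position 3: 'f' vs 'l' = DIFFER
Total differences: 1

1


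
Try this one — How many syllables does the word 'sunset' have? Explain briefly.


Break 'sunset' into syllables: sun-set -> sun | set = 2 syllables

2 syllables


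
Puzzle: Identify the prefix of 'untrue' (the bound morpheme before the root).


The word 'untrue' = 'un' (prefix) + 'true' (root). The prefix is 'un'.

un


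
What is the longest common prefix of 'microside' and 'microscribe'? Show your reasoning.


Compare from the start: 6 characters match: 'micros'. Mismatch at position 7: 'i' vs 'c'.

micros


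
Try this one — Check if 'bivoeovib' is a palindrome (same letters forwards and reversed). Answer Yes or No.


Forward: 'bivoeovib'
Reversed: 'bivoeovib'
They are identical.

Yes


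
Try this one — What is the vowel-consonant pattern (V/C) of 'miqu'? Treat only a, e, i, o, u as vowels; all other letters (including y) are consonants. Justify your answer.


Letter mapping: m = C, i = V, q = C, u = V.

CVCV


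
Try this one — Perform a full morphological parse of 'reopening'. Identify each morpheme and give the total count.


Step 1: Identify prefix: 're' (meaning: again)
Step 2: Identify root: 'open'
Step 3: Identify suffix(es): 'ing'
Decomposition: re- (prefix: again) + open (root) + -ing (suffix: ongoing action)
Total morphemes: 3

3 morphemes (re- (prefix: again) + open (root) + -ing (suffix: ongoing action))


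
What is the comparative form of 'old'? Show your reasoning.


Apply comparative formation (add -er): 'old' -> 'older'.

older


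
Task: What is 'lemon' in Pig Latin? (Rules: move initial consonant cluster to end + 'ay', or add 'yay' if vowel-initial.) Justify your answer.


'lemon': move consonant cluster 'l' to end and add 'ay': 'emonlay'.

emonlay


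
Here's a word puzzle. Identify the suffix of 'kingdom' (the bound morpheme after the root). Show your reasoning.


The word 'kingdom' = 'king' (root) + '-dom' (suffix). The suffix is '-dom'.

dom


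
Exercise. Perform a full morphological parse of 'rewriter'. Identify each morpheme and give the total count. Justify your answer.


Step 1: Identify prefix: 're' (meaning: again)
Step 2: Identify root: 'write'
Step 3: Identify suffix(es): 'er'
Decomposition: re- (prefix: again) + write (root) + -er (suffix: one who)
Total morphemes: 3

3 morphemes (re- (prefix: again) + write (root) + -er (suffix: one who))


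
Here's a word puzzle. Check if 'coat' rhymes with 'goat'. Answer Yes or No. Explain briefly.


Rime (stressed vowel + following sounds) of 'coat': -oat = /oʊt/
Rime of 'goat': -oat = /oʊt/
/oʊt/ and /oʊt/ are the same ending sound, so the words rhyme.

Yes


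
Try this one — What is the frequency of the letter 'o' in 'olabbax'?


Letter 'o' in 'olabbax': found at position(s) 1 = 1 occurrence(s).

1


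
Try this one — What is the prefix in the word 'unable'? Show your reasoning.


The word 'unable' = 'un' (prefix) + 'able' (root). The prefix is 'un'.

un


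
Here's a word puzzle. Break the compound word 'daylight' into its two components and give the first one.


Split 'daylight' into 'day' + 'light'. The first part is 'day'.

day


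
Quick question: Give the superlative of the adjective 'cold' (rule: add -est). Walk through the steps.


Apply superlative formation (add -est): 'cold' -> 'coldest'.

coldest


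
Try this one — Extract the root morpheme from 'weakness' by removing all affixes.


Remove suffix '-ness' from 'weakness' to get root 'weak'.

weak


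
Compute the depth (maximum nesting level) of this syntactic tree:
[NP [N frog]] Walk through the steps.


Count bracket nesting levels:
'[' at pos 0: depth = 1
'[' at pos 4: depth = 2
Maximum depth reached: 2

2


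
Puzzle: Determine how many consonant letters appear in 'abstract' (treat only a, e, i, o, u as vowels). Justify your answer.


Consonants in 'abstract': b, s, t, r, c, t = 6 consonants.

6


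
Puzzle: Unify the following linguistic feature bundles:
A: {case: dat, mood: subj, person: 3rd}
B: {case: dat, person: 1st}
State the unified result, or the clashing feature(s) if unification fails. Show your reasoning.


Compare features:
case: A=dat vs B=dat -> unified: dat
mood: A=subj vs B=_ -> unified: subj
person: A=3rd vs B=1st -> CLASH
Clash detected on feature 'person' (3rd vs 1st); unification fails.

CLASH on 'person' (3rd vs 1st)


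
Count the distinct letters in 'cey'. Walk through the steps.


Unique letters in 'cey': {c, e, y} = 3 distinct letters.

3


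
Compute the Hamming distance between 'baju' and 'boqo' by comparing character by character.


Alignment:
Position 1: 'b' vs 'b' = match
Position 2: 'a' vs 'o' = DIFFER
Position 3: 'j' vs 'q' = DIFFER
Position 4: 'u' vs 'o' = DIFFER
Total differences: 3

3


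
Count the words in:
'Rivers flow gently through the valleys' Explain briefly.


Split into words: Rivers | flow | gently | through | the | valleys = 6 words.

6


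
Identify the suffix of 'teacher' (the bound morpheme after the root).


The word 'teacher' = 'teach' (root) + '-er' (suffix). The suffix is '-er'.

er


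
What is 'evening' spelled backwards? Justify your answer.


Reverse 'evening' character by character: 'gnineve'.

gnineve


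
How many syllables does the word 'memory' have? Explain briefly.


Break 'memory' into syllables: mem-o-ry -> mem | o | ry = 3 syllables

3 syllables


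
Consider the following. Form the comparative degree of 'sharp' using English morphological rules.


Apply comparative formation (add -er): 'sharp' -> 'sharper'.

sharper


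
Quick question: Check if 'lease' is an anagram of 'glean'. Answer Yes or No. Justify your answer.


Sorted letters of 'lease': 'aeels'
Sorted letters of 'glean': 'aegln'
They do not match.

No


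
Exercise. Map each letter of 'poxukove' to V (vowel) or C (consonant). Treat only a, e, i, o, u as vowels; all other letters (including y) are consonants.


Letter mapping: p = C, o = V, x = C, u = V, k = C, o = V, v = C, e = V.

CVCVCVCV


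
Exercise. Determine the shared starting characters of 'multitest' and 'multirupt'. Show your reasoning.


Compare from the start: 5 characters match: 'multi'. Mismatch at position 6: 't' vs 'r'.

multi


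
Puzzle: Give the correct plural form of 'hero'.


Apply rule: Add -es (consonant + o). 'hero' becomes 'heroes'.

heroes


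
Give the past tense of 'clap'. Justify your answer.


Apply rule: Double final consonant and add -ed. 'clap' becomes 'clapped'.

clapped


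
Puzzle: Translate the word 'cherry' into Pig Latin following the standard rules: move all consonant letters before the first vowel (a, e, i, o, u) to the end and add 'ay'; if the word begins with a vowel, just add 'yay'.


'cherry': move consonant cluster 'ch' to end and add 'ay': 'errychay'.

errychay


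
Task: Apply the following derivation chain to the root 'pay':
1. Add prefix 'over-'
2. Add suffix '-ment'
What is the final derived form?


Step 1: Add prefix 'over-' to 'pay' = 'overpay'
Step 2: Add suffix '-ment' to 'overpay' = 'overpayment'

overpayment


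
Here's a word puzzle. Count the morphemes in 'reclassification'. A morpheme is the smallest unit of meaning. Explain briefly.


Decomposition: re- (prefix) + class (root) + -ify (suffix) + -ation (suffix) = 4 morpheme(s)

4 morphemes


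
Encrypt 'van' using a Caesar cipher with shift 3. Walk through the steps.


Shift each letter by 3: v -> y, a -> d, n -> q. Result: 'ydq'.

ydq


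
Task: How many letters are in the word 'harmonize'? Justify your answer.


Spell out 'harmonize' and number each letter: h(1), a(2), r(3), m(4), o(5), n(6), i(7), z(8), e(9). Total: 9 letters.

9


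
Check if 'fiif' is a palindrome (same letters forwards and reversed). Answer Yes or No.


Forward: 'fiif'
Reversed: 'fiif'
They are identical.

Yes


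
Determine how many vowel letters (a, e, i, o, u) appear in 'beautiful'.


Vowels in 'beautiful': e, a, u, i, u = 5 vowels.

5


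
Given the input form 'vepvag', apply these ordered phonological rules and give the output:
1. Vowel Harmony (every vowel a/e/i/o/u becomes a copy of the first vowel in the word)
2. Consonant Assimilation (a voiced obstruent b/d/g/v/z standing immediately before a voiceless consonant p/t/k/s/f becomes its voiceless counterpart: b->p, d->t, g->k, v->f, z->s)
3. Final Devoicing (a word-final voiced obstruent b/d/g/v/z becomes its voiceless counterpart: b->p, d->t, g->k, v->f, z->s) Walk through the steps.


Starting form: 'vepvag'
Rule 1: Vowel Harmony: all vowels become 'e' (matching first vowel). 'vepvag' -> 'vepveg'
Rule 2: Consonant Assimilation: no voiced obstruent (b/d/g/v/z) stands immediately before a voiceless consonant (p/t/k/s/f). No change.
Rule 3: Final Devoicing: word-final voiced obstruent 'g' becomes voiceless 'k'. 'vepveg' -> 'vepvek'
Final form: 'vepvek'

vepvek


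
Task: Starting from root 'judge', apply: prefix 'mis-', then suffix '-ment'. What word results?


Step 1: Add prefix 'mis-' to 'judge' = 'misjudge'
Step 2: Add suffix '-ment' to 'misjudge' = 'misjudgment'

misjudgment


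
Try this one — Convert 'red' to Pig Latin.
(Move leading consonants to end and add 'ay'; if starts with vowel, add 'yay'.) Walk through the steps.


'red': move consonant cluster 'r' to end and add 'ay': 'edray'.

edray


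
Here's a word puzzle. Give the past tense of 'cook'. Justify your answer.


Apply rule: Add -ed. 'cook' becomes 'cooked'.

cooked


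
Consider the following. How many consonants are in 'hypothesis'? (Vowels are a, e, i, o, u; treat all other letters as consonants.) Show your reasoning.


Consonants in 'hypothesis': h, y, p, t, h, s, s = 7 consonants.

7


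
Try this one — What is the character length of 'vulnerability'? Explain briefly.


Spell out 'vulnerability' and number each letter: v(1), u(2), l(3), n(4), e(5), r(6), a(7), b(8), i(9), l(10), i(11), t(12), y(13). Total: 13 letters.

13


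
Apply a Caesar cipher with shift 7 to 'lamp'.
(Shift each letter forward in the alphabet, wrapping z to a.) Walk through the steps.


Shift each letter by 7: l -> s, a -> h, m -> t, p -> w. Result: 'shtw'.

shtw


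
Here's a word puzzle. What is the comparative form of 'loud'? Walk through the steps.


Apply comparative formation (add -er): 'loud' -> 'louder'.

louder


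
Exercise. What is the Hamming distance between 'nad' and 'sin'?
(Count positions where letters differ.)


Alignment:
Position 1: 'n' vs 's' = DIFFER
Position 2: 'a' vs 'i' = DIFFER
Position 3: 'd' vs 'n' = DIFFER
Total differences: 3

3


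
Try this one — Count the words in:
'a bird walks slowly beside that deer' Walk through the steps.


Split into words: a | bird | walks | slowly | beside | that | deer = 7 words.

7


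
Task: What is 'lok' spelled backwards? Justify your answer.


Reverse 'lok' character by character: 'kol'.

kol


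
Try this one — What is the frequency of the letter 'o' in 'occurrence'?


Letter 'o' in 'occurrence': found at position(s) 1 = 1 occurrence(s).

1


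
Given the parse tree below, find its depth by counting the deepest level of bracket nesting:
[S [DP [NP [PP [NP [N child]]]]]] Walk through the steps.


Count bracket nesting levels:
'[' at pos 0: depth = 1
'[' at pos 3: depth = 2
'[' at pos 7: depth = 3
'[' at pos 11: depth = 4
'[' at pos 15: depth = 5
'[' at pos 19: depth = 6
Maximum depth reached: 6

6


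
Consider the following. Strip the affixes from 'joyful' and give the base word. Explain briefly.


Remove suffix '-ful' from 'joyful' to get root 'joy'.

joy


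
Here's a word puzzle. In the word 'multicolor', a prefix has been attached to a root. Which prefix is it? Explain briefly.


The word 'multicolor' = 'multi' (prefix) + 'color' (root). The prefix is 'multi'.

multi


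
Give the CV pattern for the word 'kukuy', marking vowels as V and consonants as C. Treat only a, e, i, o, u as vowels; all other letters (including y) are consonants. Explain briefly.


Letter mapping: k = C, u = V, k = C, u = V, y = C.

CVCVC


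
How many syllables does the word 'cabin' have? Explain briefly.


Break 'cabin' into syllables: cab-in -> cab | in = 2 syllables

2 syllables


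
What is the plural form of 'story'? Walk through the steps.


Apply rule: Change -y to -ies (consonant + y). 'story' becomes 'stories'.

stories


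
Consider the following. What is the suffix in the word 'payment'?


The word 'payment' = 'pay' (root) + '-ment' (suffix). The suffix is '-ment'.

ment


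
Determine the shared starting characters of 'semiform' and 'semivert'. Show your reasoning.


Compare from the start: 4 characters match: 'semi'. Mismatch at position 5: 'f' vs 'v'.

semi
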